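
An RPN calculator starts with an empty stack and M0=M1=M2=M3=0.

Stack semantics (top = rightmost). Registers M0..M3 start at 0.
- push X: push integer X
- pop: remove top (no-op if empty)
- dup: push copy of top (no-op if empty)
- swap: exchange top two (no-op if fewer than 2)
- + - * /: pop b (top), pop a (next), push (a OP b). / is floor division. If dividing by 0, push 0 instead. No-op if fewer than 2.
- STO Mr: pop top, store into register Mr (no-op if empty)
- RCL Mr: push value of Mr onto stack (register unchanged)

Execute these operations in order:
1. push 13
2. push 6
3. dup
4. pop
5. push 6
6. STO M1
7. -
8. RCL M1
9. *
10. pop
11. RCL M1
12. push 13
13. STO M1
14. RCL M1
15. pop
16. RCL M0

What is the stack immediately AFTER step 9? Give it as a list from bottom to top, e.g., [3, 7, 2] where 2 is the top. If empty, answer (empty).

After op 1 (push 13): stack=[13] mem=[0,0,0,0]
After op 2 (push 6): stack=[13,6] mem=[0,0,0,0]
After op 3 (dup): stack=[13,6,6] mem=[0,0,0,0]
After op 4 (pop): stack=[13,6] mem=[0,0,0,0]
After op 5 (push 6): stack=[13,6,6] mem=[0,0,0,0]
After op 6 (STO M1): stack=[13,6] mem=[0,6,0,0]
After op 7 (-): stack=[7] mem=[0,6,0,0]
After op 8 (RCL M1): stack=[7,6] mem=[0,6,0,0]
After op 9 (*): stack=[42] mem=[0,6,0,0]

[42]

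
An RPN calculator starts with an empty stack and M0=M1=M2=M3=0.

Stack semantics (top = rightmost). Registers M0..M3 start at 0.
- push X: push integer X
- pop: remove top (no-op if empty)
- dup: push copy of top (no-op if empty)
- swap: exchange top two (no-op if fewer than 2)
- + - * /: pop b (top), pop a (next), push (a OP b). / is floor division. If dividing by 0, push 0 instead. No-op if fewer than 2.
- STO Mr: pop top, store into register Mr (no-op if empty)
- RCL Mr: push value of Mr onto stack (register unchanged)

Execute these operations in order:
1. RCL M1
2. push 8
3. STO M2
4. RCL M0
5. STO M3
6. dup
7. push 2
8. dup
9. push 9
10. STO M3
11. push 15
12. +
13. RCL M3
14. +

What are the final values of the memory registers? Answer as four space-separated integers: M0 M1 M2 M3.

After op 1 (RCL M1): stack=[0] mem=[0,0,0,0]
After op 2 (push 8): stack=[0,8] mem=[0,0,0,0]
After op 3 (STO M2): stack=[0] mem=[0,0,8,0]
After op 4 (RCL M0): stack=[0,0] mem=[0,0,8,0]
After op 5 (STO M3): stack=[0] mem=[0,0,8,0]
After op 6 (dup): stack=[0,0] mem=[0,0,8,0]
After op 7 (push 2): stack=[0,0,2] mem=[0,0,8,0]
After op 8 (dup): stack=[0,0,2,2] mem=[0,0,8,0]
After op 9 (push 9): stack=[0,0,2,2,9] mem=[0,0,8,0]
After op 10 (STO M3): stack=[0,0,2,2] mem=[0,0,8,9]
After op 11 (push 15): stack=[0,0,2,2,15] mem=[0,0,8,9]
After op 12 (+): stack=[0,0,2,17] mem=[0,0,8,9]
After op 13 (RCL M3): stack=[0,0,2,17,9] mem=[0,0,8,9]
After op 14 (+): stack=[0,0,2,26] mem=[0,0,8,9]

Answer: 0 0 8 9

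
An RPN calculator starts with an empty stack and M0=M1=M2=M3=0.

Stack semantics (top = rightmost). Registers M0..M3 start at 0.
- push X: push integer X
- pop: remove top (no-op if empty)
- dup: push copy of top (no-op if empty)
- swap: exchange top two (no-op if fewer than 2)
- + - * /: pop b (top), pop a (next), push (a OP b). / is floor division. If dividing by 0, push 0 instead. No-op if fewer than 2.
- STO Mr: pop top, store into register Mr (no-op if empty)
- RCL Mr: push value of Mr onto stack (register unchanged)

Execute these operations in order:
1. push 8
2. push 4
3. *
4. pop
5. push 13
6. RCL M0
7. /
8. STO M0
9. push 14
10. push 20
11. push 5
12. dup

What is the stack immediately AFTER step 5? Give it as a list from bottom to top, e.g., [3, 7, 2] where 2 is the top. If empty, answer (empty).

After op 1 (push 8): stack=[8] mem=[0,0,0,0]
After op 2 (push 4): stack=[8,4] mem=[0,0,0,0]
After op 3 (*): stack=[32] mem=[0,0,0,0]
After op 4 (pop): stack=[empty] mem=[0,0,0,0]
After op 5 (push 13): stack=[13] mem=[0,0,0,0]

[13]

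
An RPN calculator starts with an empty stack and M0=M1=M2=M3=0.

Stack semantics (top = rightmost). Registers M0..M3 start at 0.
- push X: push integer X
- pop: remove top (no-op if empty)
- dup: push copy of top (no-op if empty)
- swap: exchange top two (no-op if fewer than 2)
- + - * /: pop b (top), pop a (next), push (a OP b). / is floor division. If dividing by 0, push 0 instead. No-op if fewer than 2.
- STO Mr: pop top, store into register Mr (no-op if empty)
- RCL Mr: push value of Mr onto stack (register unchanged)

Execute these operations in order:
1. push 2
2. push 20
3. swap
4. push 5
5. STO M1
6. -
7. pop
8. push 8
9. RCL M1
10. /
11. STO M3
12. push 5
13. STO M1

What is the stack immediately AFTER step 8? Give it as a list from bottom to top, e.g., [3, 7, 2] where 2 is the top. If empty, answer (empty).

After op 1 (push 2): stack=[2] mem=[0,0,0,0]
After op 2 (push 20): stack=[2,20] mem=[0,0,0,0]
After op 3 (swap): stack=[20,2] mem=[0,0,0,0]
After op 4 (push 5): stack=[20,2,5] mem=[0,0,0,0]
After op 5 (STO M1): stack=[20,2] mem=[0,5,0,0]
After op 6 (-): stack=[18] mem=[0,5,0,0]
After op 7 (pop): stack=[empty] mem=[0,5,0,0]
After op 8 (push 8): stack=[8] mem=[0,5,0,0]

[8]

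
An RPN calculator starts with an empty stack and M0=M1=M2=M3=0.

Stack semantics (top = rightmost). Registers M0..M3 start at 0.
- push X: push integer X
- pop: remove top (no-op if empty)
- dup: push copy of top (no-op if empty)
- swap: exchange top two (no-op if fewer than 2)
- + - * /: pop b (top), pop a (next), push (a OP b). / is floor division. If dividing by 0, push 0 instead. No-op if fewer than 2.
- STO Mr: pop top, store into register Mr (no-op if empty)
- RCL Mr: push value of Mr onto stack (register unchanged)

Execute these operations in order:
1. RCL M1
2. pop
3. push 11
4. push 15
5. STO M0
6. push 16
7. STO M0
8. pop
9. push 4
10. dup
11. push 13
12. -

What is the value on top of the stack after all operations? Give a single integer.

Answer: -9

Derivation:
After op 1 (RCL M1): stack=[0] mem=[0,0,0,0]
After op 2 (pop): stack=[empty] mem=[0,0,0,0]
After op 3 (push 11): stack=[11] mem=[0,0,0,0]
After op 4 (push 15): stack=[11,15] mem=[0,0,0,0]
After op 5 (STO M0): stack=[11] mem=[15,0,0,0]
After op 6 (push 16): stack=[11,16] mem=[15,0,0,0]
After op 7 (STO M0): stack=[11] mem=[16,0,0,0]
After op 8 (pop): stack=[empty] mem=[16,0,0,0]
After op 9 (push 4): stack=[4] mem=[16,0,0,0]
After op 10 (dup): stack=[4,4] mem=[16,0,0,0]
After op 11 (push 13): stack=[4,4,13] mem=[16,0,0,0]
After op 12 (-): stack=[4,-9] mem=[16,0,0,0]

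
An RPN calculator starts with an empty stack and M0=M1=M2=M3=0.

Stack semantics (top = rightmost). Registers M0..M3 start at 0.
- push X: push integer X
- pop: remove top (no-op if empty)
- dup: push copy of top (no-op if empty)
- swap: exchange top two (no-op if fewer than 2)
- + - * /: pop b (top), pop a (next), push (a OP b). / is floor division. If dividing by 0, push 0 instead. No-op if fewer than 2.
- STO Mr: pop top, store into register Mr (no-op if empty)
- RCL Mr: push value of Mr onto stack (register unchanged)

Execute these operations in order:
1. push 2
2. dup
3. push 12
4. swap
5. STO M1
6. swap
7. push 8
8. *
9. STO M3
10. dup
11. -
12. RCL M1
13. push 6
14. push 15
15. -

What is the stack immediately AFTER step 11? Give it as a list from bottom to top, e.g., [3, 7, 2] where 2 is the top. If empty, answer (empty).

After op 1 (push 2): stack=[2] mem=[0,0,0,0]
After op 2 (dup): stack=[2,2] mem=[0,0,0,0]
After op 3 (push 12): stack=[2,2,12] mem=[0,0,0,0]
After op 4 (swap): stack=[2,12,2] mem=[0,0,0,0]
After op 5 (STO M1): stack=[2,12] mem=[0,2,0,0]
After op 6 (swap): stack=[12,2] mem=[0,2,0,0]
After op 7 (push 8): stack=[12,2,8] mem=[0,2,0,0]
After op 8 (*): stack=[12,16] mem=[0,2,0,0]
After op 9 (STO M3): stack=[12] mem=[0,2,0,16]
After op 10 (dup): stack=[12,12] mem=[0,2,0,16]
After op 11 (-): stack=[0] mem=[0,2,0,16]

[0]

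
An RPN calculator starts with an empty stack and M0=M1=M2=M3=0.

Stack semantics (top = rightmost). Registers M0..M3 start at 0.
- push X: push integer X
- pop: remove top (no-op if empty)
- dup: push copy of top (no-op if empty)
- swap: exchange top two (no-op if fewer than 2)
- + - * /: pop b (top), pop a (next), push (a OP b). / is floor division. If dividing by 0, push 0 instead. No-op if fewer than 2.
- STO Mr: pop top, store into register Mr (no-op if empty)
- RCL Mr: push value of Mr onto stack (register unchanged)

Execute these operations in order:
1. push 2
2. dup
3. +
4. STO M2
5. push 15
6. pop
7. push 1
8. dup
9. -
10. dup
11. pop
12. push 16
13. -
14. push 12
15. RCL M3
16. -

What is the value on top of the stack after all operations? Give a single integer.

After op 1 (push 2): stack=[2] mem=[0,0,0,0]
After op 2 (dup): stack=[2,2] mem=[0,0,0,0]
After op 3 (+): stack=[4] mem=[0,0,0,0]
After op 4 (STO M2): stack=[empty] mem=[0,0,4,0]
After op 5 (push 15): stack=[15] mem=[0,0,4,0]
After op 6 (pop): stack=[empty] mem=[0,0,4,0]
After op 7 (push 1): stack=[1] mem=[0,0,4,0]
After op 8 (dup): stack=[1,1] mem=[0,0,4,0]
After op 9 (-): stack=[0] mem=[0,0,4,0]
After op 10 (dup): stack=[0,0] mem=[0,0,4,0]
After op 11 (pop): stack=[0] mem=[0,0,4,0]
After op 12 (push 16): stack=[0,16] mem=[0,0,4,0]
After op 13 (-): stack=[-16] mem=[0,0,4,0]
After op 14 (push 12): stack=[-16,12] mem=[0,0,4,0]
After op 15 (RCL M3): stack=[-16,12,0] mem=[0,0,4,0]
After op 16 (-): stack=[-16,12] mem=[0,0,4,0]

Answer: 12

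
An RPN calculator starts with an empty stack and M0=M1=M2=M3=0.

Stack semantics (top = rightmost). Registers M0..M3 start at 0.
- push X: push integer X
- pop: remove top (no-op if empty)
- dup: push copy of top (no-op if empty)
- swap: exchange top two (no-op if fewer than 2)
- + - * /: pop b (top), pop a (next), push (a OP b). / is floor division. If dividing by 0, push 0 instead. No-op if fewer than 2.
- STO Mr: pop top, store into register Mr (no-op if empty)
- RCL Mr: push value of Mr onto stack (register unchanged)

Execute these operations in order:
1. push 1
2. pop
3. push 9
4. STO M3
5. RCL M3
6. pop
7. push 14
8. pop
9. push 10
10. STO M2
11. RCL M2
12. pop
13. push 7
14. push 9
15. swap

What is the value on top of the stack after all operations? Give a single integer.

Answer: 7

Derivation:
After op 1 (push 1): stack=[1] mem=[0,0,0,0]
After op 2 (pop): stack=[empty] mem=[0,0,0,0]
After op 3 (push 9): stack=[9] mem=[0,0,0,0]
After op 4 (STO M3): stack=[empty] mem=[0,0,0,9]
After op 5 (RCL M3): stack=[9] mem=[0,0,0,9]
After op 6 (pop): stack=[empty] mem=[0,0,0,9]
After op 7 (push 14): stack=[14] mem=[0,0,0,9]
After op 8 (pop): stack=[empty] mem=[0,0,0,9]
After op 9 (push 10): stack=[10] mem=[0,0,0,9]
After op 10 (STO M2): stack=[empty] mem=[0,0,10,9]
After op 11 (RCL M2): stack=[10] mem=[0,0,10,9]
After op 12 (pop): stack=[empty] mem=[0,0,10,9]
After op 13 (push 7): stack=[7] mem=[0,0,10,9]
After op 14 (push 9): stack=[7,9] mem=[0,0,10,9]
After op 15 (swap): stack=[9,7] mem=[0,0,10,9]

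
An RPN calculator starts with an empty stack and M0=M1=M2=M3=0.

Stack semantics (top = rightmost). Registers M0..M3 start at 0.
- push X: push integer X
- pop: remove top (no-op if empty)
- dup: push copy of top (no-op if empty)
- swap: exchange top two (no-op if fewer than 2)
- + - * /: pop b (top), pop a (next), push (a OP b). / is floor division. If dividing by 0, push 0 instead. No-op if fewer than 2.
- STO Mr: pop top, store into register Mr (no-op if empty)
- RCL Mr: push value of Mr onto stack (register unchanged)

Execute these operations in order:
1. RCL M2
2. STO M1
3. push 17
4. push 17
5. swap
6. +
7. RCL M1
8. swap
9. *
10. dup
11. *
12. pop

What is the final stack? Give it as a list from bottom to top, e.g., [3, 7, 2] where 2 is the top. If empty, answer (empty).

After op 1 (RCL M2): stack=[0] mem=[0,0,0,0]
After op 2 (STO M1): stack=[empty] mem=[0,0,0,0]
After op 3 (push 17): stack=[17] mem=[0,0,0,0]
After op 4 (push 17): stack=[17,17] mem=[0,0,0,0]
After op 5 (swap): stack=[17,17] mem=[0,0,0,0]
After op 6 (+): stack=[34] mem=[0,0,0,0]
After op 7 (RCL M1): stack=[34,0] mem=[0,0,0,0]
After op 8 (swap): stack=[0,34] mem=[0,0,0,0]
After op 9 (*): stack=[0] mem=[0,0,0,0]
After op 10 (dup): stack=[0,0] mem=[0,0,0,0]
After op 11 (*): stack=[0] mem=[0,0,0,0]
After op 12 (pop): stack=[empty] mem=[0,0,0,0]

Answer: (empty)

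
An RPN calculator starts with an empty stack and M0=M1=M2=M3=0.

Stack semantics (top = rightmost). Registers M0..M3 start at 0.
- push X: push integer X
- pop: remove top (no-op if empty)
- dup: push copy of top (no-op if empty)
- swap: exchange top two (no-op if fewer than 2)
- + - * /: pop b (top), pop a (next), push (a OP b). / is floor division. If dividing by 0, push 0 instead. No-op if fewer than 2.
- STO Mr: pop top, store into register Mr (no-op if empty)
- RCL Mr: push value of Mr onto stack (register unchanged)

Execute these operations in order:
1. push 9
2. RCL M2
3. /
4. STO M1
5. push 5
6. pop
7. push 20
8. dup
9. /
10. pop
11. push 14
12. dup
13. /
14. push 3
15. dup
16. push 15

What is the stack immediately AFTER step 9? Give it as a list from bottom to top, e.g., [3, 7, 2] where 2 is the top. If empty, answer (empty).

After op 1 (push 9): stack=[9] mem=[0,0,0,0]
After op 2 (RCL M2): stack=[9,0] mem=[0,0,0,0]
After op 3 (/): stack=[0] mem=[0,0,0,0]
After op 4 (STO M1): stack=[empty] mem=[0,0,0,0]
After op 5 (push 5): stack=[5] mem=[0,0,0,0]
After op 6 (pop): stack=[empty] mem=[0,0,0,0]
After op 7 (push 20): stack=[20] mem=[0,0,0,0]
After op 8 (dup): stack=[20,20] mem=[0,0,0,0]
After op 9 (/): stack=[1] mem=[0,0,0,0]

[1]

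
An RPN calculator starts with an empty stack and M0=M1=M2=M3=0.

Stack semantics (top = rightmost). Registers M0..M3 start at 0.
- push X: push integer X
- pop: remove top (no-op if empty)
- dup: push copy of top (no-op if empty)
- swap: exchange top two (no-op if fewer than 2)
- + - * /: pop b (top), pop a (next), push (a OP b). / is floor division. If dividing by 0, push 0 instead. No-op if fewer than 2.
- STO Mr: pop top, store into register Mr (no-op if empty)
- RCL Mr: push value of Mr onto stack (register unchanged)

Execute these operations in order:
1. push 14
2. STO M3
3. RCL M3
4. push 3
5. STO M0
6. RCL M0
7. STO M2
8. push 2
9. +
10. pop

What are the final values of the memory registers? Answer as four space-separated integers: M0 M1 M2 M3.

Answer: 3 0 3 14

Derivation:
After op 1 (push 14): stack=[14] mem=[0,0,0,0]
After op 2 (STO M3): stack=[empty] mem=[0,0,0,14]
After op 3 (RCL M3): stack=[14] mem=[0,0,0,14]
After op 4 (push 3): stack=[14,3] mem=[0,0,0,14]
After op 5 (STO M0): stack=[14] mem=[3,0,0,14]
After op 6 (RCL M0): stack=[14,3] mem=[3,0,0,14]
After op 7 (STO M2): stack=[14] mem=[3,0,3,14]
After op 8 (push 2): stack=[14,2] mem=[3,0,3,14]
After op 9 (+): stack=[16] mem=[3,0,3,14]
After op 10 (pop): stack=[empty] mem=[3,0,3,14]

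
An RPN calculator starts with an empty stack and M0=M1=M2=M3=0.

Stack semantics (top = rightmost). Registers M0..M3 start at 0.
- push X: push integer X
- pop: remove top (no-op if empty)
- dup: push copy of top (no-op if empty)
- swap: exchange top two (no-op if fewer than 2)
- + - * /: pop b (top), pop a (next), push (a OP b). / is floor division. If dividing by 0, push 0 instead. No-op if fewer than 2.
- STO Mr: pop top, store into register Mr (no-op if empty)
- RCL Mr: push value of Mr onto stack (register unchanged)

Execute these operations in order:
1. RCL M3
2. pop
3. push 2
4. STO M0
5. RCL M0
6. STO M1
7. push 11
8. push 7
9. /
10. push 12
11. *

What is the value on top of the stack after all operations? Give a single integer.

After op 1 (RCL M3): stack=[0] mem=[0,0,0,0]
After op 2 (pop): stack=[empty] mem=[0,0,0,0]
After op 3 (push 2): stack=[2] mem=[0,0,0,0]
After op 4 (STO M0): stack=[empty] mem=[2,0,0,0]
After op 5 (RCL M0): stack=[2] mem=[2,0,0,0]
After op 6 (STO M1): stack=[empty] mem=[2,2,0,0]
After op 7 (push 11): stack=[11] mem=[2,2,0,0]
After op 8 (push 7): stack=[11,7] mem=[2,2,0,0]
After op 9 (/): stack=[1] mem=[2,2,0,0]
After op 10 (push 12): stack=[1,12] mem=[2,2,0,0]
After op 11 (*): stack=[12] mem=[2,2,0,0]

Answer: 12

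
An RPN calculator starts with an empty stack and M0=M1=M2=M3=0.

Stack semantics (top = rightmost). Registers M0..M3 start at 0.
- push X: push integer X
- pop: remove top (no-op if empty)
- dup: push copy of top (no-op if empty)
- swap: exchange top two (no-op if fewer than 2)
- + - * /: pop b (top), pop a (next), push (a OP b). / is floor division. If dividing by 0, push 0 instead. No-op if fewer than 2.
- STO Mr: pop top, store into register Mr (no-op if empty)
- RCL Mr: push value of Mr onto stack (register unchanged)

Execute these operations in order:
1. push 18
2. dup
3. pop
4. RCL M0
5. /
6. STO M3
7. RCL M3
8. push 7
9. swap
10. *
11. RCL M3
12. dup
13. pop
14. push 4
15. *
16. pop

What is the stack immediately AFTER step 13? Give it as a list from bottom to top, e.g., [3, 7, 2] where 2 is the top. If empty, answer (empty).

After op 1 (push 18): stack=[18] mem=[0,0,0,0]
After op 2 (dup): stack=[18,18] mem=[0,0,0,0]
After op 3 (pop): stack=[18] mem=[0,0,0,0]
After op 4 (RCL M0): stack=[18,0] mem=[0,0,0,0]
After op 5 (/): stack=[0] mem=[0,0,0,0]
After op 6 (STO M3): stack=[empty] mem=[0,0,0,0]
After op 7 (RCL M3): stack=[0] mem=[0,0,0,0]
After op 8 (push 7): stack=[0,7] mem=[0,0,0,0]
After op 9 (swap): stack=[7,0] mem=[0,0,0,0]
After op 10 (*): stack=[0] mem=[0,0,0,0]
After op 11 (RCL M3): stack=[0,0] mem=[0,0,0,0]
After op 12 (dup): stack=[0,0,0] mem=[0,0,0,0]
After op 13 (pop): stack=[0,0] mem=[0,0,0,0]

[0, 0]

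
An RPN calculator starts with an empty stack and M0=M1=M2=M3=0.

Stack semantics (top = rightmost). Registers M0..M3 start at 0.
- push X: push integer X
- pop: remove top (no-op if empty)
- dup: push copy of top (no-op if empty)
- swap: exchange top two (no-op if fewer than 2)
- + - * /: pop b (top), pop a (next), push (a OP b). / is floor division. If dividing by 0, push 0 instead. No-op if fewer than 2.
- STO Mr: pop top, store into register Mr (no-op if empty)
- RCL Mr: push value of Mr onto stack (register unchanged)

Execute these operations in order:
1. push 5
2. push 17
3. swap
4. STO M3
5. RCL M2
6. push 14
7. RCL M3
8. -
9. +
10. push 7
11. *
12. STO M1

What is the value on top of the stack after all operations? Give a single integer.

After op 1 (push 5): stack=[5] mem=[0,0,0,0]
After op 2 (push 17): stack=[5,17] mem=[0,0,0,0]
After op 3 (swap): stack=[17,5] mem=[0,0,0,0]
After op 4 (STO M3): stack=[17] mem=[0,0,0,5]
After op 5 (RCL M2): stack=[17,0] mem=[0,0,0,5]
After op 6 (push 14): stack=[17,0,14] mem=[0,0,0,5]
After op 7 (RCL M3): stack=[17,0,14,5] mem=[0,0,0,5]
After op 8 (-): stack=[17,0,9] mem=[0,0,0,5]
After op 9 (+): stack=[17,9] mem=[0,0,0,5]
After op 10 (push 7): stack=[17,9,7] mem=[0,0,0,5]
After op 11 (*): stack=[17,63] mem=[0,0,0,5]
After op 12 (STO M1): stack=[17] mem=[0,63,0,5]

Answer: 17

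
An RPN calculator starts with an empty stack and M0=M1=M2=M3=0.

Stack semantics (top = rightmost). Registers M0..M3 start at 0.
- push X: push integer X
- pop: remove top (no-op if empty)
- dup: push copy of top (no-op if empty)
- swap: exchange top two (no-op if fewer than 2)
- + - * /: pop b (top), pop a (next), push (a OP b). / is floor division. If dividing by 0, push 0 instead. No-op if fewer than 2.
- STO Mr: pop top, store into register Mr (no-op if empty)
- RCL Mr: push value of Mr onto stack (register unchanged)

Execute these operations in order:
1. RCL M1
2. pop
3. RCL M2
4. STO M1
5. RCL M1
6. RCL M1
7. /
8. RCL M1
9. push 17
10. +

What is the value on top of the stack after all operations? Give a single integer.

Answer: 17

Derivation:
After op 1 (RCL M1): stack=[0] mem=[0,0,0,0]
After op 2 (pop): stack=[empty] mem=[0,0,0,0]
After op 3 (RCL M2): stack=[0] mem=[0,0,0,0]
After op 4 (STO M1): stack=[empty] mem=[0,0,0,0]
After op 5 (RCL M1): stack=[0] mem=[0,0,0,0]
After op 6 (RCL M1): stack=[0,0] mem=[0,0,0,0]
After op 7 (/): stack=[0] mem=[0,0,0,0]
After op 8 (RCL M1): stack=[0,0] mem=[0,0,0,0]
After op 9 (push 17): stack=[0,0,17] mem=[0,0,0,0]
After op 10 (+): stack=[0,17] mem=[0,0,0,0]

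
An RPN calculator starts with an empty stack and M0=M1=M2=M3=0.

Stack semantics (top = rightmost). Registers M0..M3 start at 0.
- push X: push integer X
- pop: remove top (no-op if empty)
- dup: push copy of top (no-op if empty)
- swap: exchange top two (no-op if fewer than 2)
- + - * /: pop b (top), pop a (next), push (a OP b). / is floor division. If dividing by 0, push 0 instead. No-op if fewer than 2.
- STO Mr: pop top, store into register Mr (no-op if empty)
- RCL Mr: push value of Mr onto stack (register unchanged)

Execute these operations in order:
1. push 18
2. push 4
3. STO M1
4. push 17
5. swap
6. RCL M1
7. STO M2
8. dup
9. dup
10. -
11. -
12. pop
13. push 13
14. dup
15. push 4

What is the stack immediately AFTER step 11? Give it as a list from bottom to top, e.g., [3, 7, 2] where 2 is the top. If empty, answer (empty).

After op 1 (push 18): stack=[18] mem=[0,0,0,0]
After op 2 (push 4): stack=[18,4] mem=[0,0,0,0]
After op 3 (STO M1): stack=[18] mem=[0,4,0,0]
After op 4 (push 17): stack=[18,17] mem=[0,4,0,0]
After op 5 (swap): stack=[17,18] mem=[0,4,0,0]
After op 6 (RCL M1): stack=[17,18,4] mem=[0,4,0,0]
After op 7 (STO M2): stack=[17,18] mem=[0,4,4,0]
After op 8 (dup): stack=[17,18,18] mem=[0,4,4,0]
After op 9 (dup): stack=[17,18,18,18] mem=[0,4,4,0]
After op 10 (-): stack=[17,18,0] mem=[0,4,4,0]
After op 11 (-): stack=[17,18] mem=[0,4,4,0]

[17, 18]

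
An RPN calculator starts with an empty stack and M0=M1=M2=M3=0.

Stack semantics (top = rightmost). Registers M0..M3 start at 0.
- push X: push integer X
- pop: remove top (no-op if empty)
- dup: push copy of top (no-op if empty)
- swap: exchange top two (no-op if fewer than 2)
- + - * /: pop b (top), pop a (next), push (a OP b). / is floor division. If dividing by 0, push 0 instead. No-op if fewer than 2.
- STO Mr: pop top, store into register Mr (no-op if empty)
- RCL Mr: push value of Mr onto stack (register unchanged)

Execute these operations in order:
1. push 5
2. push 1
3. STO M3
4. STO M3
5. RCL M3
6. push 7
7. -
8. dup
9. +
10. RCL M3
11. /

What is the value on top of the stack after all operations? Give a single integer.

After op 1 (push 5): stack=[5] mem=[0,0,0,0]
After op 2 (push 1): stack=[5,1] mem=[0,0,0,0]
After op 3 (STO M3): stack=[5] mem=[0,0,0,1]
After op 4 (STO M3): stack=[empty] mem=[0,0,0,5]
After op 5 (RCL M3): stack=[5] mem=[0,0,0,5]
After op 6 (push 7): stack=[5,7] mem=[0,0,0,5]
After op 7 (-): stack=[-2] mem=[0,0,0,5]
After op 8 (dup): stack=[-2,-2] mem=[0,0,0,5]
After op 9 (+): stack=[-4] mem=[0,0,0,5]
After op 10 (RCL M3): stack=[-4,5] mem=[0,0,0,5]
After op 11 (/): stack=[-1] mem=[0,0,0,5]

Answer: -1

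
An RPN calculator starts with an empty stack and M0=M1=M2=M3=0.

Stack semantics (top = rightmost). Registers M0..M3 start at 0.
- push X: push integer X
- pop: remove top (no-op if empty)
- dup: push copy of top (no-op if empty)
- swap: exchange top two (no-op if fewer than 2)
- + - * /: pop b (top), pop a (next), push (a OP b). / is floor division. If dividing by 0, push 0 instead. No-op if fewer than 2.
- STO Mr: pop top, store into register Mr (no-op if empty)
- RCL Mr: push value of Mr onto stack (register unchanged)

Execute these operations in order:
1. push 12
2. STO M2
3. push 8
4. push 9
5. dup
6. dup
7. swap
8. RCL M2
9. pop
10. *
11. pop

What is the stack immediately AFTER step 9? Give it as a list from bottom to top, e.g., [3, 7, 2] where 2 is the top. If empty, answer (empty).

After op 1 (push 12): stack=[12] mem=[0,0,0,0]
After op 2 (STO M2): stack=[empty] mem=[0,0,12,0]
After op 3 (push 8): stack=[8] mem=[0,0,12,0]
After op 4 (push 9): stack=[8,9] mem=[0,0,12,0]
After op 5 (dup): stack=[8,9,9] mem=[0,0,12,0]
After op 6 (dup): stack=[8,9,9,9] mem=[0,0,12,0]
After op 7 (swap): stack=[8,9,9,9] mem=[0,0,12,0]
After op 8 (RCL M2): stack=[8,9,9,9,12] mem=[0,0,12,0]
After op 9 (pop): stack=[8,9,9,9] mem=[0,0,12,0]

[8, 9, 9, 9]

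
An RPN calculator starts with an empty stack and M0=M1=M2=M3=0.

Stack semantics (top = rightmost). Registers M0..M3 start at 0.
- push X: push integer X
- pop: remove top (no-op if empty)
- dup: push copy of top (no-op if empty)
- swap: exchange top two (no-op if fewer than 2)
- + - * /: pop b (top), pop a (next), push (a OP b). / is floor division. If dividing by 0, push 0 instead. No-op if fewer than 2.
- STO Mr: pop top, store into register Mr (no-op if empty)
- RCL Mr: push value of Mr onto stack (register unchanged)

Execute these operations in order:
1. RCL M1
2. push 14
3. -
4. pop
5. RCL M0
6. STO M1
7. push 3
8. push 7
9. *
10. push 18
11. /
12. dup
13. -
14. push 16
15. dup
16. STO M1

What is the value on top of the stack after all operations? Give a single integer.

Answer: 16

Derivation:
After op 1 (RCL M1): stack=[0] mem=[0,0,0,0]
After op 2 (push 14): stack=[0,14] mem=[0,0,0,0]
After op 3 (-): stack=[-14] mem=[0,0,0,0]
After op 4 (pop): stack=[empty] mem=[0,0,0,0]
After op 5 (RCL M0): stack=[0] mem=[0,0,0,0]
After op 6 (STO M1): stack=[empty] mem=[0,0,0,0]
After op 7 (push 3): stack=[3] mem=[0,0,0,0]
After op 8 (push 7): stack=[3,7] mem=[0,0,0,0]
After op 9 (*): stack=[21] mem=[0,0,0,0]
After op 10 (push 18): stack=[21,18] mem=[0,0,0,0]
After op 11 (/): stack=[1] mem=[0,0,0,0]
After op 12 (dup): stack=[1,1] mem=[0,0,0,0]
After op 13 (-): stack=[0] mem=[0,0,0,0]
After op 14 (push 16): stack=[0,16] mem=[0,0,0,0]
After op 15 (dup): stack=[0,16,16] mem=[0,0,0,0]
After op 16 (STO M1): stack=[0,16] mem=[0,16,0,0]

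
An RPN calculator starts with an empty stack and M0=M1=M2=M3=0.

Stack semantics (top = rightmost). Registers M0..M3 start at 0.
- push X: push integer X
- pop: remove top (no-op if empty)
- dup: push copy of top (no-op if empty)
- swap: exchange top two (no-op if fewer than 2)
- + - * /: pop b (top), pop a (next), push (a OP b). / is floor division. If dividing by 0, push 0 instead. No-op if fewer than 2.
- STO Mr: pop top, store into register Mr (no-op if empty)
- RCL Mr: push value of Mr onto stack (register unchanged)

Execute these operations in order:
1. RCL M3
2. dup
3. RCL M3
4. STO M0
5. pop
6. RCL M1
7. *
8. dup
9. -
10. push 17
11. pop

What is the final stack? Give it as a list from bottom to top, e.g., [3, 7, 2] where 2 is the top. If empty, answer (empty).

After op 1 (RCL M3): stack=[0] mem=[0,0,0,0]
After op 2 (dup): stack=[0,0] mem=[0,0,0,0]
After op 3 (RCL M3): stack=[0,0,0] mem=[0,0,0,0]
After op 4 (STO M0): stack=[0,0] mem=[0,0,0,0]
After op 5 (pop): stack=[0] mem=[0,0,0,0]
After op 6 (RCL M1): stack=[0,0] mem=[0,0,0,0]
After op 7 (*): stack=[0] mem=[0,0,0,0]
After op 8 (dup): stack=[0,0] mem=[0,0,0,0]
After op 9 (-): stack=[0] mem=[0,0,0,0]
After op 10 (push 17): stack=[0,17] mem=[0,0,0,0]
After op 11 (pop): stack=[0] mem=[0,0,0,0]

Answer: [0]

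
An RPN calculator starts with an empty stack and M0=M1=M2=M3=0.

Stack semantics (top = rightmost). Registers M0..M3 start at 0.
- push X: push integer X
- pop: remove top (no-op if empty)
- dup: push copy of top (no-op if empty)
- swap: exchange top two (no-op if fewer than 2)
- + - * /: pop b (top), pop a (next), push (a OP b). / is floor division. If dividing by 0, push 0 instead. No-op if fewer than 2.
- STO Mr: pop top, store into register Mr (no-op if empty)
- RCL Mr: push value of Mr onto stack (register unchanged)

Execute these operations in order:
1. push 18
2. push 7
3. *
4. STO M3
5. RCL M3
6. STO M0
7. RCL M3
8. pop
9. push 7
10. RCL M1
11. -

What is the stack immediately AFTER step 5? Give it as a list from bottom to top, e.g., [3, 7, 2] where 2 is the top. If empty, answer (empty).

After op 1 (push 18): stack=[18] mem=[0,0,0,0]
After op 2 (push 7): stack=[18,7] mem=[0,0,0,0]
After op 3 (*): stack=[126] mem=[0,0,0,0]
After op 4 (STO M3): stack=[empty] mem=[0,0,0,126]
After op 5 (RCL M3): stack=[126] mem=[0,0,0,126]

[126]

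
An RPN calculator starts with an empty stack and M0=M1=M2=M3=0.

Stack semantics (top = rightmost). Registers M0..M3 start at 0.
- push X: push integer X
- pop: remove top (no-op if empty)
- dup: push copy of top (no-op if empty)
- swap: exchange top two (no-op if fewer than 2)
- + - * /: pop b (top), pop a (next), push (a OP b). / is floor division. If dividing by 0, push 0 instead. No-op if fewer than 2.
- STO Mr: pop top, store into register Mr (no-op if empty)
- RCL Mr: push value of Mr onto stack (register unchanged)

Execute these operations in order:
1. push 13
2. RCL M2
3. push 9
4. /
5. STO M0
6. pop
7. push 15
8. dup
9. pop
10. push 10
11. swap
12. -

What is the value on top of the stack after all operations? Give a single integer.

After op 1 (push 13): stack=[13] mem=[0,0,0,0]
After op 2 (RCL M2): stack=[13,0] mem=[0,0,0,0]
After op 3 (push 9): stack=[13,0,9] mem=[0,0,0,0]
After op 4 (/): stack=[13,0] mem=[0,0,0,0]
After op 5 (STO M0): stack=[13] mem=[0,0,0,0]
After op 6 (pop): stack=[empty] mem=[0,0,0,0]
After op 7 (push 15): stack=[15] mem=[0,0,0,0]
After op 8 (dup): stack=[15,15] mem=[0,0,0,0]
After op 9 (pop): stack=[15] mem=[0,0,0,0]
After op 10 (push 10): stack=[15,10] mem=[0,0,0,0]
After op 11 (swap): stack=[10,15] mem=[0,0,0,0]
After op 12 (-): stack=[-5] mem=[0,0,0,0]

Answer: -5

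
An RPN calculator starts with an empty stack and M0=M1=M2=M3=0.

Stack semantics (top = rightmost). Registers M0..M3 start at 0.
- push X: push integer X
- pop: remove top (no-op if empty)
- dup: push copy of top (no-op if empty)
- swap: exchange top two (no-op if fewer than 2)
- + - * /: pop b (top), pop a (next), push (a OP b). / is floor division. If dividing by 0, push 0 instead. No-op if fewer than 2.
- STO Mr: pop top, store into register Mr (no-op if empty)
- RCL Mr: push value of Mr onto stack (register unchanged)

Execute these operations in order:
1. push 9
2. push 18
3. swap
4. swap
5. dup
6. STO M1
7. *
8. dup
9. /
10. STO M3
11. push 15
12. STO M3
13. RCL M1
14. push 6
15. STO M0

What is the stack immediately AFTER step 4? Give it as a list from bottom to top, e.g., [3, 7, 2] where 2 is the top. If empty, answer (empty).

After op 1 (push 9): stack=[9] mem=[0,0,0,0]
After op 2 (push 18): stack=[9,18] mem=[0,0,0,0]
After op 3 (swap): stack=[18,9] mem=[0,0,0,0]
After op 4 (swap): stack=[9,18] mem=[0,0,0,0]

[9, 18]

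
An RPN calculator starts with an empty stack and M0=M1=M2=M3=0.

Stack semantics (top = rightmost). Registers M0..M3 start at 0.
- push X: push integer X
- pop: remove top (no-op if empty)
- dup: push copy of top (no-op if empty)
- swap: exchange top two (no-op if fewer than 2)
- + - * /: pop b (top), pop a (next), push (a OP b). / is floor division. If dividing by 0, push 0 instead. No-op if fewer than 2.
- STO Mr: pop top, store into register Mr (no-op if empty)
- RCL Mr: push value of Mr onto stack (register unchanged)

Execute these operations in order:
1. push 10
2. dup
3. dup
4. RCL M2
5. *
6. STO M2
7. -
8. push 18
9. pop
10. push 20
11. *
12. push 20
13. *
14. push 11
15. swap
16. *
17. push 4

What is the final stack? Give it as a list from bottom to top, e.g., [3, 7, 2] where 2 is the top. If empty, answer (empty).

Answer: [0, 4]

Derivation:
After op 1 (push 10): stack=[10] mem=[0,0,0,0]
After op 2 (dup): stack=[10,10] mem=[0,0,0,0]
After op 3 (dup): stack=[10,10,10] mem=[0,0,0,0]
After op 4 (RCL M2): stack=[10,10,10,0] mem=[0,0,0,0]
After op 5 (*): stack=[10,10,0] mem=[0,0,0,0]
After op 6 (STO M2): stack=[10,10] mem=[0,0,0,0]
After op 7 (-): stack=[0] mem=[0,0,0,0]
After op 8 (push 18): stack=[0,18] mem=[0,0,0,0]
After op 9 (pop): stack=[0] mem=[0,0,0,0]
After op 10 (push 20): stack=[0,20] mem=[0,0,0,0]
After op 11 (*): stack=[0] mem=[0,0,0,0]
After op 12 (push 20): stack=[0,20] mem=[0,0,0,0]
After op 13 (*): stack=[0] mem=[0,0,0,0]
After op 14 (push 11): stack=[0,11] mem=[0,0,0,0]
After op 15 (swap): stack=[11,0] mem=[0,0,0,0]
After op 16 (*): stack=[0] mem=[0,0,0,0]
After op 17 (push 4): stack=[0,4] mem=[0,0,0,0]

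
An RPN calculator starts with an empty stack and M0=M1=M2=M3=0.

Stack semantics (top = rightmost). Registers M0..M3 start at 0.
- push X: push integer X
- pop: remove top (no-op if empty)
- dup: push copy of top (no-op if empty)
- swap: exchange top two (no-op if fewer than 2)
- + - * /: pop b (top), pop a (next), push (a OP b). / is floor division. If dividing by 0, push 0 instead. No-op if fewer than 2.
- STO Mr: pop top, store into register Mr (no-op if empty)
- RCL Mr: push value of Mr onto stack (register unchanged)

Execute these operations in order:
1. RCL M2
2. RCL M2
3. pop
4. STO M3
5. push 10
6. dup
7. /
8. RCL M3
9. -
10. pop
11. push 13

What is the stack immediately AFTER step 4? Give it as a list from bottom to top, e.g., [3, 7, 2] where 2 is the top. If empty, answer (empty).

After op 1 (RCL M2): stack=[0] mem=[0,0,0,0]
After op 2 (RCL M2): stack=[0,0] mem=[0,0,0,0]
After op 3 (pop): stack=[0] mem=[0,0,0,0]
After op 4 (STO M3): stack=[empty] mem=[0,0,0,0]

(empty)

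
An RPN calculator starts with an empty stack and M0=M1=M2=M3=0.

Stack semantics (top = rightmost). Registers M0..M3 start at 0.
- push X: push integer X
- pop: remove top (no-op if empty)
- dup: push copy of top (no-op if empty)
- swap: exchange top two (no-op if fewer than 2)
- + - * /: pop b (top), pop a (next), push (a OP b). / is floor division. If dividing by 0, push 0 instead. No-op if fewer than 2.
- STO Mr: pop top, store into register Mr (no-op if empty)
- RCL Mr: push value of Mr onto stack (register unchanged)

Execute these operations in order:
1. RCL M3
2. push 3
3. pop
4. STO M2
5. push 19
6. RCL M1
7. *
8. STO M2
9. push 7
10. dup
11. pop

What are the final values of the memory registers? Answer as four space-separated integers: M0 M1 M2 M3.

After op 1 (RCL M3): stack=[0] mem=[0,0,0,0]
After op 2 (push 3): stack=[0,3] mem=[0,0,0,0]
After op 3 (pop): stack=[0] mem=[0,0,0,0]
After op 4 (STO M2): stack=[empty] mem=[0,0,0,0]
After op 5 (push 19): stack=[19] mem=[0,0,0,0]
After op 6 (RCL M1): stack=[19,0] mem=[0,0,0,0]
After op 7 (*): stack=[0] mem=[0,0,0,0]
After op 8 (STO M2): stack=[empty] mem=[0,0,0,0]
After op 9 (push 7): stack=[7] mem=[0,0,0,0]
After op 10 (dup): stack=[7,7] mem=[0,0,0,0]
After op 11 (pop): stack=[7] mem=[0,0,0,0]

Answer: 0 0 0 0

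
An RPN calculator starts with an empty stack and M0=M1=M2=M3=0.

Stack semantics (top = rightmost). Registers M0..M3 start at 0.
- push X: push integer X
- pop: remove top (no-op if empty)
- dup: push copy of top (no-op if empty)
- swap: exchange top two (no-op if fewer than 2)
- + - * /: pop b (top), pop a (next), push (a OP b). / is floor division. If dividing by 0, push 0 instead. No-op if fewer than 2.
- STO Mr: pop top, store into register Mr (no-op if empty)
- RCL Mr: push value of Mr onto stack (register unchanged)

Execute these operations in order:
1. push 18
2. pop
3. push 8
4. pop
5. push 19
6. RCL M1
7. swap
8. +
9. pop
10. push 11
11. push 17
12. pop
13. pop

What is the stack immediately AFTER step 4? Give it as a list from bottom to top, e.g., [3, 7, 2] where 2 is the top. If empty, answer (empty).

After op 1 (push 18): stack=[18] mem=[0,0,0,0]
After op 2 (pop): stack=[empty] mem=[0,0,0,0]
After op 3 (push 8): stack=[8] mem=[0,0,0,0]
After op 4 (pop): stack=[empty] mem=[0,0,0,0]

(empty)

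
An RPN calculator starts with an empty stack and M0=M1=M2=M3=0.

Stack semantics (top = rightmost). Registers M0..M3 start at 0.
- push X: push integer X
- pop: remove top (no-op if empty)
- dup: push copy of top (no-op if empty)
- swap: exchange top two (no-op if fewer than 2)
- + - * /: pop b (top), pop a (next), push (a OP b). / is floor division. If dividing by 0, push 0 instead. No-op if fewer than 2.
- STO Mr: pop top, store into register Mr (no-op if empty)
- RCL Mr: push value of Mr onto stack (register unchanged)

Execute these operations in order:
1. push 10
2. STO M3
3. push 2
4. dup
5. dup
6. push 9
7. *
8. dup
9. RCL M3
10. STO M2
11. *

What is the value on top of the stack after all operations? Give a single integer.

After op 1 (push 10): stack=[10] mem=[0,0,0,0]
After op 2 (STO M3): stack=[empty] mem=[0,0,0,10]
After op 3 (push 2): stack=[2] mem=[0,0,0,10]
After op 4 (dup): stack=[2,2] mem=[0,0,0,10]
After op 5 (dup): stack=[2,2,2] mem=[0,0,0,10]
After op 6 (push 9): stack=[2,2,2,9] mem=[0,0,0,10]
After op 7 (*): stack=[2,2,18] mem=[0,0,0,10]
After op 8 (dup): stack=[2,2,18,18] mem=[0,0,0,10]
After op 9 (RCL M3): stack=[2,2,18,18,10] mem=[0,0,0,10]
After op 10 (STO M2): stack=[2,2,18,18] mem=[0,0,10,10]
After op 11 (*): stack=[2,2,324] mem=[0,0,10,10]

Answer: 324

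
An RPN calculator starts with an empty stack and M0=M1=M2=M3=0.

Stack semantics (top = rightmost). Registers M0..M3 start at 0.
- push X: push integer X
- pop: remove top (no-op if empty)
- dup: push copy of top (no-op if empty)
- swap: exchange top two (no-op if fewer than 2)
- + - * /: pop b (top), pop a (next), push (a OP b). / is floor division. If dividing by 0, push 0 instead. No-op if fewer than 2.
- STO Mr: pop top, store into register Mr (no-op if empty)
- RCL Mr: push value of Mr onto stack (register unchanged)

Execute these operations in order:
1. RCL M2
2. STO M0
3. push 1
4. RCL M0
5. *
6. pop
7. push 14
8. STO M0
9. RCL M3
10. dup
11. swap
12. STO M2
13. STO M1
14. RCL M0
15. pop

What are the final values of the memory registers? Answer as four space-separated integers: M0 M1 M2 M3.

Answer: 14 0 0 0

Derivation:
After op 1 (RCL M2): stack=[0] mem=[0,0,0,0]
After op 2 (STO M0): stack=[empty] mem=[0,0,0,0]
After op 3 (push 1): stack=[1] mem=[0,0,0,0]
After op 4 (RCL M0): stack=[1,0] mem=[0,0,0,0]
After op 5 (*): stack=[0] mem=[0,0,0,0]
After op 6 (pop): stack=[empty] mem=[0,0,0,0]
After op 7 (push 14): stack=[14] mem=[0,0,0,0]
After op 8 (STO M0): stack=[empty] mem=[14,0,0,0]
After op 9 (RCL M3): stack=[0] mem=[14,0,0,0]
After op 10 (dup): stack=[0,0] mem=[14,0,0,0]
After op 11 (swap): stack=[0,0] mem=[14,0,0,0]
After op 12 (STO M2): stack=[0] mem=[14,0,0,0]
After op 13 (STO M1): stack=[empty] mem=[14,0,0,0]
After op 14 (RCL M0): stack=[14] mem=[14,0,0,0]
After op 15 (pop): stack=[empty] mem=[14,0,0,0]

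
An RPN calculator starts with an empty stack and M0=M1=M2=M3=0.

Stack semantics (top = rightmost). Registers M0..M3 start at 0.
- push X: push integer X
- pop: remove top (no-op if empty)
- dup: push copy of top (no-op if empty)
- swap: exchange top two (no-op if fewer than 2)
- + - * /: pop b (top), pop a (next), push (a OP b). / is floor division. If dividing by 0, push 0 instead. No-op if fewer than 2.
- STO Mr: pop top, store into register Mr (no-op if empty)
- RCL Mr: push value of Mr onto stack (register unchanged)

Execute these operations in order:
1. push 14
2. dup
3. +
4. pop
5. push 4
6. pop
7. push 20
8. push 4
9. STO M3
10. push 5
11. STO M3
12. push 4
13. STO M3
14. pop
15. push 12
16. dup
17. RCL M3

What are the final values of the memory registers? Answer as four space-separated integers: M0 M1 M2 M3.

Answer: 0 0 0 4

Derivation:
After op 1 (push 14): stack=[14] mem=[0,0,0,0]
After op 2 (dup): stack=[14,14] mem=[0,0,0,0]
After op 3 (+): stack=[28] mem=[0,0,0,0]
After op 4 (pop): stack=[empty] mem=[0,0,0,0]
After op 5 (push 4): stack=[4] mem=[0,0,0,0]
After op 6 (pop): stack=[empty] mem=[0,0,0,0]
After op 7 (push 20): stack=[20] mem=[0,0,0,0]
After op 8 (push 4): stack=[20,4] mem=[0,0,0,0]
After op 9 (STO M3): stack=[20] mem=[0,0,0,4]
After op 10 (push 5): stack=[20,5] mem=[0,0,0,4]
After op 11 (STO M3): stack=[20] mem=[0,0,0,5]
After op 12 (push 4): stack=[20,4] mem=[0,0,0,5]
After op 13 (STO M3): stack=[20] mem=[0,0,0,4]
After op 14 (pop): stack=[empty] mem=[0,0,0,4]
After op 15 (push 12): stack=[12] mem=[0,0,0,4]
After op 16 (dup): stack=[12,12] mem=[0,0,0,4]
After op 17 (RCL M3): stack=[12,12,4] mem=[0,0,0,4]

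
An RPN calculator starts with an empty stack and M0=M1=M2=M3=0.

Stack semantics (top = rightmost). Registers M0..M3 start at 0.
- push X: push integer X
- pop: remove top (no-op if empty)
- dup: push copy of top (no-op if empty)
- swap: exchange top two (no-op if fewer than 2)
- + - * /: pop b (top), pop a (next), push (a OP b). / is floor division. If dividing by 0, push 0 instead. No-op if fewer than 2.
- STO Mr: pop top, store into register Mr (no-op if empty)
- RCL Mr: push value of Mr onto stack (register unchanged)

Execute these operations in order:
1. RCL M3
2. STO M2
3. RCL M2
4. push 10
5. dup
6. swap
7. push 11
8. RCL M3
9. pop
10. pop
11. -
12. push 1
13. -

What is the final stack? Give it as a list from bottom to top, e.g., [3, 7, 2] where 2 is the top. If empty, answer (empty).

After op 1 (RCL M3): stack=[0] mem=[0,0,0,0]
After op 2 (STO M2): stack=[empty] mem=[0,0,0,0]
After op 3 (RCL M2): stack=[0] mem=[0,0,0,0]
After op 4 (push 10): stack=[0,10] mem=[0,0,0,0]
After op 5 (dup): stack=[0,10,10] mem=[0,0,0,0]
After op 6 (swap): stack=[0,10,10] mem=[0,0,0,0]
After op 7 (push 11): stack=[0,10,10,11] mem=[0,0,0,0]
After op 8 (RCL M3): stack=[0,10,10,11,0] mem=[0,0,0,0]
After op 9 (pop): stack=[0,10,10,11] mem=[0,0,0,0]
After op 10 (pop): stack=[0,10,10] mem=[0,0,0,0]
After op 11 (-): stack=[0,0] mem=[0,0,0,0]
After op 12 (push 1): stack=[0,0,1] mem=[0,0,0,0]
After op 13 (-): stack=[0,-1] mem=[0,0,0,0]

Answer: [0, -1]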